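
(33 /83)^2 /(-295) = -1089 /2032255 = -0.00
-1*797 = -797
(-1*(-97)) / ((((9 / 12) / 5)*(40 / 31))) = 3007 / 6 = 501.17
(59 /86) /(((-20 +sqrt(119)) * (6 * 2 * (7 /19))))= -5605 /507486-1121 * sqrt(119) /2029944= -0.02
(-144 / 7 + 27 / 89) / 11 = -12627 / 6853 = -1.84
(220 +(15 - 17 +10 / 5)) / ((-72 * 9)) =-55 / 162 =-0.34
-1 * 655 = -655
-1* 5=-5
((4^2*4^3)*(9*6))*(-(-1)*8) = 442368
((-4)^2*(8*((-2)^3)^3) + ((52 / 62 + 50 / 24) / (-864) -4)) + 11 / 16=-21064860439 / 321408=-65539.32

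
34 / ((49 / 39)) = 1326 / 49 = 27.06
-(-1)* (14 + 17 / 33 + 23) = 1238 / 33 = 37.52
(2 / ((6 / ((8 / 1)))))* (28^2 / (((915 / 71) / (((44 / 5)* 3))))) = 19593728 / 4575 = 4282.78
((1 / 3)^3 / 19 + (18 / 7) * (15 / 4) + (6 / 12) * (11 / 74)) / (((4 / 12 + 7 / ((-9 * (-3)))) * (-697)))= -5165407 / 219515968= -0.02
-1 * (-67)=67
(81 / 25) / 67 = 81 / 1675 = 0.05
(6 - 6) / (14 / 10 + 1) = 0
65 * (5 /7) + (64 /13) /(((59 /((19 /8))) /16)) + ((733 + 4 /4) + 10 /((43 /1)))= 180960925 /230867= 783.83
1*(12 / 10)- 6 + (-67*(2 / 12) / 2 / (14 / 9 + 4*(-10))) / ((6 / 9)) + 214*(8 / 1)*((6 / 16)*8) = 71018823 / 13840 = 5131.42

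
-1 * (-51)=51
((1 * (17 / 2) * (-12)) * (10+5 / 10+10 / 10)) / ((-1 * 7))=1173 / 7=167.57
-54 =-54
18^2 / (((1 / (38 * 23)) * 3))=94392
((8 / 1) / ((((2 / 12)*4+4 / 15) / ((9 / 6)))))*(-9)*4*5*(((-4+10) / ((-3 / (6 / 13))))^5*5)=20155392000 / 2599051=7754.90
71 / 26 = 2.73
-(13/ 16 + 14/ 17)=-1.64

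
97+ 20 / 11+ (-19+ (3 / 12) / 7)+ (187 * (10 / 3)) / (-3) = -354605 / 2772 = -127.92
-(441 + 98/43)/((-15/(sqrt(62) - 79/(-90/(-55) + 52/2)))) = -16564009/196080 + 19061 *sqrt(62)/645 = 148.22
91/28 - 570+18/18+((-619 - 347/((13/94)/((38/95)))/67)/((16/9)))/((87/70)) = -172302835/202072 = -852.68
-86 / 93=-0.92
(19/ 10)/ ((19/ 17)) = 17/ 10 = 1.70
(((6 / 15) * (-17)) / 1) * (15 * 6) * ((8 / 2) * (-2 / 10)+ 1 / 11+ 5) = -144432 / 55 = -2626.04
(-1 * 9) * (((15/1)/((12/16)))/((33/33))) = -180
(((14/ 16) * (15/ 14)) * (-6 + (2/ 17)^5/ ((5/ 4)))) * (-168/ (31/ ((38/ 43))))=50986911654/ 1892669381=26.94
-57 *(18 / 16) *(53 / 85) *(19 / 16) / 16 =-2.97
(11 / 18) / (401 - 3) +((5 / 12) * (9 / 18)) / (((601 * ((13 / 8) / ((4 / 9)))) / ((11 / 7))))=1979923 / 1175418972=0.00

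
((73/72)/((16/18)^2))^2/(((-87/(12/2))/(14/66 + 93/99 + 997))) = -4739362137/41811968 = -113.35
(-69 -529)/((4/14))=-2093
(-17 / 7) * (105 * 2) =-510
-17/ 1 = -17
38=38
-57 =-57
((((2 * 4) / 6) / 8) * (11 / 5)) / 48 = 11 / 1440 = 0.01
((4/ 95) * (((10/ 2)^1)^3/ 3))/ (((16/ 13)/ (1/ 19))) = 325/ 4332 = 0.08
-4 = -4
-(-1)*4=4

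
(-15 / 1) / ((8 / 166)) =-1245 / 4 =-311.25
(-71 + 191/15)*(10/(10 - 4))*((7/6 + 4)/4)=-13547/108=-125.44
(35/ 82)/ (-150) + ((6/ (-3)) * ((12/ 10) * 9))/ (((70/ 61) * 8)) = -101413/ 43050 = -2.36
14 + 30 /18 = 47 /3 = 15.67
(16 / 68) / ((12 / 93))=31 / 17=1.82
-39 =-39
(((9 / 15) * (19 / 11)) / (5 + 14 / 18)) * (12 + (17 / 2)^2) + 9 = 24.11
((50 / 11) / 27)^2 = 2500 / 88209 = 0.03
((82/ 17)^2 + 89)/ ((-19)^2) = 32445/ 104329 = 0.31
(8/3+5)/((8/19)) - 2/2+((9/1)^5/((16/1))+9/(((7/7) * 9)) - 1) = 3707.77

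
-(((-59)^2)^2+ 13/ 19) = -230229872/ 19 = -12117361.68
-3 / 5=-0.60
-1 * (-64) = 64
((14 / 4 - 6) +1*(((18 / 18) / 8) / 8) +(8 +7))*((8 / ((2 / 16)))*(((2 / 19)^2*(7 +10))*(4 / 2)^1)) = 108936 / 361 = 301.76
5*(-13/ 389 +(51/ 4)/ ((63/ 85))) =2805065/ 32676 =85.84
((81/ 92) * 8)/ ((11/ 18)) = 2916/ 253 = 11.53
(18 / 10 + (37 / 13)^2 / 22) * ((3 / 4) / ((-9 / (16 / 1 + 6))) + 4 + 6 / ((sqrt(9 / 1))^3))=1733201 / 334620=5.18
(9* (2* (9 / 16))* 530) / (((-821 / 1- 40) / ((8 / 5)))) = -2862 / 287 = -9.97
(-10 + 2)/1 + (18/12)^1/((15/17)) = -63/10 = -6.30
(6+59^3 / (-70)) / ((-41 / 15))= 14997 / 14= 1071.21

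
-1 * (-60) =60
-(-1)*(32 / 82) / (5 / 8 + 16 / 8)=128 / 861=0.15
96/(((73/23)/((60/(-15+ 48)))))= 44160/803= 54.99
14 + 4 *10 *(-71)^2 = 201654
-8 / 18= -4 / 9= -0.44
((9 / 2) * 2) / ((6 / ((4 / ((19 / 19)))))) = 6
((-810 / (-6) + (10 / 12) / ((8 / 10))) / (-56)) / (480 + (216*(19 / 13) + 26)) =-0.00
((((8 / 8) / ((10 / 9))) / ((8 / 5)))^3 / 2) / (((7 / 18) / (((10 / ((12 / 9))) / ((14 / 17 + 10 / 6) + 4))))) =5019165 / 18980864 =0.26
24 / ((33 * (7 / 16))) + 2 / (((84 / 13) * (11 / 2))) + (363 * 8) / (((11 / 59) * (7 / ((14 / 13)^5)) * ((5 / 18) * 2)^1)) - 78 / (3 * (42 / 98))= 820911021141 / 142947805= 5742.73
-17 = -17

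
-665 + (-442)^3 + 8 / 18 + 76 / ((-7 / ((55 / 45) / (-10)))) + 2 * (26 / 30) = -9066912697 / 105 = -86351549.50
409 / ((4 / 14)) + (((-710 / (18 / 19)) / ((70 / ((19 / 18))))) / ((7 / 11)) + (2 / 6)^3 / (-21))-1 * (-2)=22476277 / 15876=1415.74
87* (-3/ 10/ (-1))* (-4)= -104.40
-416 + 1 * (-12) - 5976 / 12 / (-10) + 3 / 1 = -1876 / 5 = -375.20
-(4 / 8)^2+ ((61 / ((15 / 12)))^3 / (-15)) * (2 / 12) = -29059193 / 22500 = -1291.52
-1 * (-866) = 866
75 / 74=1.01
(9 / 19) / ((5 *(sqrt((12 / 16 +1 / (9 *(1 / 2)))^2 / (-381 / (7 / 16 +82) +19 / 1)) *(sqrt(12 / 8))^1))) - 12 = -12 +108 *sqrt(150089010) / 4385675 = -11.70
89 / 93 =0.96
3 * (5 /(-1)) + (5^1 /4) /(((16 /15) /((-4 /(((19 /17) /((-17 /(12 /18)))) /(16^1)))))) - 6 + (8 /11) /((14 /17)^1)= 4948063 /2926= 1691.07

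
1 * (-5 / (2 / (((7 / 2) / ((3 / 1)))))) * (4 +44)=-140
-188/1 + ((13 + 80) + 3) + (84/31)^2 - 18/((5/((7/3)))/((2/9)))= -1247248/14415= -86.52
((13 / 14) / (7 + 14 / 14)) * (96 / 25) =78 / 175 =0.45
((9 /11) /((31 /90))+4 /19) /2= 8377 /6479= 1.29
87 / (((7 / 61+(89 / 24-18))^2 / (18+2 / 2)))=3542868288 / 430770025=8.22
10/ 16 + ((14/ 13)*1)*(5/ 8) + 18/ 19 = 4437/ 1976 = 2.25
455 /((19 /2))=910 /19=47.89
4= 4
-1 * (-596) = 596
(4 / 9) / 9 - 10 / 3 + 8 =4.72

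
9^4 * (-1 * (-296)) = 1942056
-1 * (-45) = 45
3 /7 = 0.43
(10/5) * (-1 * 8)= -16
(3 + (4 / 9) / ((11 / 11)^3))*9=31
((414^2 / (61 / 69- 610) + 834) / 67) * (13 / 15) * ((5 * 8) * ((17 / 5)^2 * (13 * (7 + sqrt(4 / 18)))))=232692169424 * sqrt(2) / 16245825 + 1628845185968 / 5415275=321043.22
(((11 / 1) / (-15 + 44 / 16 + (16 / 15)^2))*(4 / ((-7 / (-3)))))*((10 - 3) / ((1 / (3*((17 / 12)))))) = -50.48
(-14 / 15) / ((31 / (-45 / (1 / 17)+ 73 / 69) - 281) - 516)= 737968 / 630204045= 0.00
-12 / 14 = -6 / 7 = -0.86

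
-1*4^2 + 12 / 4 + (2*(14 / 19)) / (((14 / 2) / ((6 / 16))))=-491 / 38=-12.92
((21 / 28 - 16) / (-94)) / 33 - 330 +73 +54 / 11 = -284353 / 1128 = -252.09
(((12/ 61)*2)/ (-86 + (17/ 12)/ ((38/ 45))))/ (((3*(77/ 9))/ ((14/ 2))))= -10944/ 8600207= -0.00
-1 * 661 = -661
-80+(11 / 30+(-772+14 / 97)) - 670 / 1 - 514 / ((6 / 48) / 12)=-148018573 / 2910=-50865.49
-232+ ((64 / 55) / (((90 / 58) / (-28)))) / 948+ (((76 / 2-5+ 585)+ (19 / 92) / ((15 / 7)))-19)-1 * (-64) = 23262877601 / 53964900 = 431.07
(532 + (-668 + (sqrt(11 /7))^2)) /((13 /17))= -15997 /91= -175.79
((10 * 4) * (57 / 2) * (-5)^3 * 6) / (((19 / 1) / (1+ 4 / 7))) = -495000 / 7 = -70714.29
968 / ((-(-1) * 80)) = 12.10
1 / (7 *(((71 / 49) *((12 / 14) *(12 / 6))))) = 49 / 852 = 0.06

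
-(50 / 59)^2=-2500 / 3481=-0.72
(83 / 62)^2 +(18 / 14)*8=12.08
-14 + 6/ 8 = -53/ 4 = -13.25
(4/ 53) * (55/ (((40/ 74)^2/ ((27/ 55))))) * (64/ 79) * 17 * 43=432319248/ 104675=4130.11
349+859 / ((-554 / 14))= 90660 / 277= 327.29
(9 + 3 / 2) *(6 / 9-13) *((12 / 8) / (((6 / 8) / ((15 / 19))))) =-3885 / 19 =-204.47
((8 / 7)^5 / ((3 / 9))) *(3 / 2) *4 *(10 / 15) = 393216 / 16807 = 23.40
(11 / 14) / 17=11 / 238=0.05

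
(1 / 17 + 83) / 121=1412 / 2057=0.69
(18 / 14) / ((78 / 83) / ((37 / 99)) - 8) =-27639 / 117922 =-0.23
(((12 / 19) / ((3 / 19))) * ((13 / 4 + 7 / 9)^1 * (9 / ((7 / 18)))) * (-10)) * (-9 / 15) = 15660 / 7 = 2237.14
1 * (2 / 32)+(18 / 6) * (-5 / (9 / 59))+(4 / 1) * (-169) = -774.27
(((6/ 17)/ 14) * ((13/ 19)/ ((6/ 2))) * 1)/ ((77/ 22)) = 0.00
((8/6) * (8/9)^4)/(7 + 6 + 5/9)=8192/133407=0.06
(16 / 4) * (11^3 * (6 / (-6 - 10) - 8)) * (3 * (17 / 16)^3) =-1314379803 / 8192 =-160446.75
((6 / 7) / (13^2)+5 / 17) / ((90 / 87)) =174493 / 603330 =0.29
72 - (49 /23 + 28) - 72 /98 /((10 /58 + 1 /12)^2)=273494115 /8926967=30.64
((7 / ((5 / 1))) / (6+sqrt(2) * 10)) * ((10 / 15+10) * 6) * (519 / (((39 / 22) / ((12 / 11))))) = 1420.75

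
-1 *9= -9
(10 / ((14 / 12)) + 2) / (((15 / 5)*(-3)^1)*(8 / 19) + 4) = 703 / 14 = 50.21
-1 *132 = -132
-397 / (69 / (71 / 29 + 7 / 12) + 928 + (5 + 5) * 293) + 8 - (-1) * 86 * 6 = 2144943013 / 4094202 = 523.90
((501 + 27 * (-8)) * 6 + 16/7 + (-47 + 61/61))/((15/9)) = 34992/35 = 999.77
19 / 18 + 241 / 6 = 371 / 9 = 41.22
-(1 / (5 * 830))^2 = -1 / 17222500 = -0.00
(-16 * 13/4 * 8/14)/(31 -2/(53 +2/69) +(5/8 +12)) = -6088576/8931209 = -0.68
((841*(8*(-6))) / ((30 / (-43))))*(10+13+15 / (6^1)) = 7377252 / 5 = 1475450.40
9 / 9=1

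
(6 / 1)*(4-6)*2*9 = -216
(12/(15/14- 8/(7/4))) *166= -569.14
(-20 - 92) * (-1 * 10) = 1120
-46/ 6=-7.67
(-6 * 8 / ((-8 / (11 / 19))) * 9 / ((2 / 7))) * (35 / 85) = 14553 / 323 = 45.06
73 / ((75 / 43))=3139 / 75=41.85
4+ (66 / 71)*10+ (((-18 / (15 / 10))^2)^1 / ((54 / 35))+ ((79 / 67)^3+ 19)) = 8153134424 / 64062519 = 127.27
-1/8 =-0.12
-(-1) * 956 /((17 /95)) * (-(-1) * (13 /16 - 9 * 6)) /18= -19321955 /1224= -15785.91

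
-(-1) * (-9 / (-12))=3 / 4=0.75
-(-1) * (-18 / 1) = -18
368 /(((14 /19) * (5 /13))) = 45448 /35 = 1298.51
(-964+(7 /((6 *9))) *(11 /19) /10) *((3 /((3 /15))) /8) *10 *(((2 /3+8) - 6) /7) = -49452815 /7182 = -6885.66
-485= -485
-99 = -99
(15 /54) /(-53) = -5 /954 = -0.01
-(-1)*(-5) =-5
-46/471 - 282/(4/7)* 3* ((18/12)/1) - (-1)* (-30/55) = -46036151/20724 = -2221.39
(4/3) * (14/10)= 28/15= 1.87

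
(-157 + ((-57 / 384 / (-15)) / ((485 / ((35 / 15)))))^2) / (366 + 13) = -1225259550702311 / 2957792163840000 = -0.41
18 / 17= 1.06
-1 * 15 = -15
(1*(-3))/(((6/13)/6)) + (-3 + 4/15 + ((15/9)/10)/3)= -3751/90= -41.68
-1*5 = -5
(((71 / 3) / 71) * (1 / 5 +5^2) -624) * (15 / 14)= -4617 / 7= -659.57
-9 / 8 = -1.12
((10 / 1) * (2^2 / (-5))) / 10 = -4 / 5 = -0.80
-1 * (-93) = 93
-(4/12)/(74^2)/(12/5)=-5/197136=-0.00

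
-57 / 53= -1.08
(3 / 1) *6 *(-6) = -108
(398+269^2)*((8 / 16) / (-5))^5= -72759 / 100000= -0.73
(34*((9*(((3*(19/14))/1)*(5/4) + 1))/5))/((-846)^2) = 5797/11133360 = 0.00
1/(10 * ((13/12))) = 6/65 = 0.09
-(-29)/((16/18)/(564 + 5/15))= 147291/8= 18411.38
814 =814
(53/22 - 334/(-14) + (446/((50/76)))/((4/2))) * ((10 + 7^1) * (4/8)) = 23904057/7700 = 3104.42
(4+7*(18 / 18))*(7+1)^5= 360448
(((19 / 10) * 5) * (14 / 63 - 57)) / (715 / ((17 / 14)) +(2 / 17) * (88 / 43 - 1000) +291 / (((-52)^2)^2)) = -25946289346432 / 22676642604153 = -1.14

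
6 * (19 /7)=114 /7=16.29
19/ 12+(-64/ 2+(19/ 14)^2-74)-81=-53971/ 294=-183.57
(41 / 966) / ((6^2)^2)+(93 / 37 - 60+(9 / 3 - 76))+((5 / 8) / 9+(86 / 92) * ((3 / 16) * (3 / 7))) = -3018824597 / 23160816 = -130.34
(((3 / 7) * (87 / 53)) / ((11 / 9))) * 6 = 14094 / 4081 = 3.45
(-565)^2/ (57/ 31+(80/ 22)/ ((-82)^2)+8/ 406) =1485850166647/ 8652607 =171722.83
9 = 9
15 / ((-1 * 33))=-5 / 11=-0.45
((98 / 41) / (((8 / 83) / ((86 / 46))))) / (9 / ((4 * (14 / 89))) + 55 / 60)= 7345002 / 2411251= 3.05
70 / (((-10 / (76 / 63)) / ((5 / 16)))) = -95 / 36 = -2.64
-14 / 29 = -0.48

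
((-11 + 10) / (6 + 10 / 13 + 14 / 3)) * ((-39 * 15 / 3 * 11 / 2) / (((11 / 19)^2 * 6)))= 46.63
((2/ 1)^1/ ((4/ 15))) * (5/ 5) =15/ 2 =7.50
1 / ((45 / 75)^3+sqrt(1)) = 0.82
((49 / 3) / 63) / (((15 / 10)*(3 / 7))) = 98 / 243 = 0.40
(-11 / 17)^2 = 121 / 289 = 0.42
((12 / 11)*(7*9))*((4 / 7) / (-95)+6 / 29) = 418392 / 30305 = 13.81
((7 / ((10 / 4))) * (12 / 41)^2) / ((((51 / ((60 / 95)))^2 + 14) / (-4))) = -14336 / 97640885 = -0.00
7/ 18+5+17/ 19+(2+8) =5569/ 342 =16.28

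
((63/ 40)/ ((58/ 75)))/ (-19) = -945/ 8816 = -0.11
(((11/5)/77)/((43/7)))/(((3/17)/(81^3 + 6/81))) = 243931453/17415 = 14006.97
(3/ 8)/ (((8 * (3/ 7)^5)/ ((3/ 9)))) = 16807/ 15552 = 1.08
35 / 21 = 5 / 3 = 1.67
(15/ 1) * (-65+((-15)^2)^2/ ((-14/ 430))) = -163272450/ 7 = -23324635.71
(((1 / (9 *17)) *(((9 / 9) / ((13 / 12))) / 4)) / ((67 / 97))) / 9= 97 / 399789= 0.00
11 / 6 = 1.83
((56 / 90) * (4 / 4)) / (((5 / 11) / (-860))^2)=100230592 / 45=2227346.49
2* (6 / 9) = 4 / 3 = 1.33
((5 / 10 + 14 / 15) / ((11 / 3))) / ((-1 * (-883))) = 0.00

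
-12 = -12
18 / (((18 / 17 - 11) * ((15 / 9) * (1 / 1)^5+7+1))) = -918 / 4901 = -0.19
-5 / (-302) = 5 / 302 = 0.02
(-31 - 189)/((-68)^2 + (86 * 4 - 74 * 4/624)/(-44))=-755040/15842773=-0.05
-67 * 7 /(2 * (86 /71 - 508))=33299 /71964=0.46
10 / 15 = 2 / 3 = 0.67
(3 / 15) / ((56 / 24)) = 3 / 35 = 0.09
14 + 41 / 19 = 307 / 19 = 16.16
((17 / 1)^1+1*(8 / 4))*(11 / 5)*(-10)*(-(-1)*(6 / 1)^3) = -90288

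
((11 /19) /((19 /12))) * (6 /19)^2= 4752 /130321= 0.04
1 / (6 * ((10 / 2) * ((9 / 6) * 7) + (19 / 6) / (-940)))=940 / 296081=0.00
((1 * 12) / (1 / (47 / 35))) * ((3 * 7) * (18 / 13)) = 30456 / 65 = 468.55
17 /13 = 1.31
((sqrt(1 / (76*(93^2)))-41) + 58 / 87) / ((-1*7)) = 121 / 21-sqrt(19) / 24738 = 5.76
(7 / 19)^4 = 2401 / 130321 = 0.02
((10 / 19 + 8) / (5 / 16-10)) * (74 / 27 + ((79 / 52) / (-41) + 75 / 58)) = -32025912 / 9104173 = -3.52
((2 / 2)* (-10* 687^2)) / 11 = -4719690 / 11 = -429062.73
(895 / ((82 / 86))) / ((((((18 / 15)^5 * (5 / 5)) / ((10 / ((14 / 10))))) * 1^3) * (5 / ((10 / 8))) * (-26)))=-3006640625 / 116049024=-25.91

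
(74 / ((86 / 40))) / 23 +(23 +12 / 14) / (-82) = 1.21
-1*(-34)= 34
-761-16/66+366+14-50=-14231/33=-431.24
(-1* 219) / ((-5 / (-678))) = -148482 / 5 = -29696.40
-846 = -846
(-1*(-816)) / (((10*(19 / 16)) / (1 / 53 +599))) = 207250944 / 5035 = 41162.05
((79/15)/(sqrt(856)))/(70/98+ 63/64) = 8848 * sqrt(214)/1221405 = 0.11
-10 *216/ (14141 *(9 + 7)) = -0.01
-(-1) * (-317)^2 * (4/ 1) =401956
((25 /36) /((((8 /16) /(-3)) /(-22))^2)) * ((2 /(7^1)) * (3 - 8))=-121000 /7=-17285.71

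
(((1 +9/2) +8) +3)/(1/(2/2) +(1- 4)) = -33/4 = -8.25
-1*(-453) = 453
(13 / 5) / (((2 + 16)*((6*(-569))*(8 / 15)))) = -13 / 163872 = -0.00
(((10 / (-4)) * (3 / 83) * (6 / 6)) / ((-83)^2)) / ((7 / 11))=-165 / 8005018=-0.00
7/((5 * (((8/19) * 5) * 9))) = 133/1800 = 0.07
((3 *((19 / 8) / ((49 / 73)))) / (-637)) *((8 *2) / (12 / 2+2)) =-4161 / 124852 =-0.03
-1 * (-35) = 35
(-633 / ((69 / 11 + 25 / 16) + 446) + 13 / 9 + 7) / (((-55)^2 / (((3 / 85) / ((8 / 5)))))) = 140773 / 2738381250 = 0.00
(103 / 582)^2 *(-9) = -10609 / 37636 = -0.28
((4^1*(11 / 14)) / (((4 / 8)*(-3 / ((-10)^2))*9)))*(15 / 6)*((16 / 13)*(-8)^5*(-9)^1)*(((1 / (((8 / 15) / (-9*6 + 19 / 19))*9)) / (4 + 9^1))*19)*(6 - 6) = 0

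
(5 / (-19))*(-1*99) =495 / 19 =26.05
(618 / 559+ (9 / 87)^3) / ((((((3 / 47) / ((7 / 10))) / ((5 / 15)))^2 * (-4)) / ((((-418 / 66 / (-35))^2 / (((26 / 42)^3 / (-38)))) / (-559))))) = -0.03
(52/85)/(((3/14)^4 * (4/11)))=5493488/6885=797.89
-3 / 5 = -0.60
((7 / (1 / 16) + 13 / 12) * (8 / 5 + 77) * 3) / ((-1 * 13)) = -533301 / 260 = -2051.16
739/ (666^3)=739/ 295408296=0.00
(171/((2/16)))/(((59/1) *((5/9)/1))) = 12312/295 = 41.74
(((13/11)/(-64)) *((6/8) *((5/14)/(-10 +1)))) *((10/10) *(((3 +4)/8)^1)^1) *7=455/135168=0.00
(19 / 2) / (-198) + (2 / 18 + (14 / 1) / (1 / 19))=105361 / 396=266.06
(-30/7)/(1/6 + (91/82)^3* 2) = -4962312/3357977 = -1.48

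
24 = 24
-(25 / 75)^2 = -0.11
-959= -959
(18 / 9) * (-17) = -34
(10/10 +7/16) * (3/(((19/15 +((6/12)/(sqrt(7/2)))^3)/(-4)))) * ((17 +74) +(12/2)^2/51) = -21031206210/16836103 +169424325 * sqrt(14)/33672206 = -1230.35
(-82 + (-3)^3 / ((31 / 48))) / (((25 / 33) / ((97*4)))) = -63408.71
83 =83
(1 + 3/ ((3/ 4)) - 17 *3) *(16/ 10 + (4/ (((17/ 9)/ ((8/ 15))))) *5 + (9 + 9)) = -98716/ 85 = -1161.36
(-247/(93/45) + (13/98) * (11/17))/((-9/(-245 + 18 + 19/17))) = -3947582080/1316973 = -2997.47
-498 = -498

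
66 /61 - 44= -2618 /61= -42.92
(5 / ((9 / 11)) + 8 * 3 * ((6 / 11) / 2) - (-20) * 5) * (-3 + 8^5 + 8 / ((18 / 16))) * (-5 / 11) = -1678178.86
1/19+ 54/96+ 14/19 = 411/304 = 1.35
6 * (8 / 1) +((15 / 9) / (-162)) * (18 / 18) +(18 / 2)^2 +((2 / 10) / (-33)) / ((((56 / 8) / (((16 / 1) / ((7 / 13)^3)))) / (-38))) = 132.36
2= 2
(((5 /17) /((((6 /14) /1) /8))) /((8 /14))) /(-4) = -245 /102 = -2.40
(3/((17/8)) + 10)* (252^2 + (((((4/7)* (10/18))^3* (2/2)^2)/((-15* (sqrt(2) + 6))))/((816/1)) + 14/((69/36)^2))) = 9700* sqrt(2)/11056328199 + 1412945111524960792/1949599205757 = 724736.20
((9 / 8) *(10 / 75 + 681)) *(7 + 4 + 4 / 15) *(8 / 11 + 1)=32806787 / 2200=14912.18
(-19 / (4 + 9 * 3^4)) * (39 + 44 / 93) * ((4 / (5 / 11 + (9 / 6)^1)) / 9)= -6137912 / 26381403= -0.23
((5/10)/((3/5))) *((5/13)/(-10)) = -0.03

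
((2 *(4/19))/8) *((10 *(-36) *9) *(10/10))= -3240/19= -170.53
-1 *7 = -7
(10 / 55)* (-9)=-18 / 11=-1.64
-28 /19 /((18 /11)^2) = -847 /1539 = -0.55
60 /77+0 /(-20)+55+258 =24161 /77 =313.78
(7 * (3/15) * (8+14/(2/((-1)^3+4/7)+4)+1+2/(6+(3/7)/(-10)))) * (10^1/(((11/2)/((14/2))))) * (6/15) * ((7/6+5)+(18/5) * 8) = -1000057856/344025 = -2906.93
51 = 51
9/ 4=2.25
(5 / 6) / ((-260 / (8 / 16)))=-1 / 624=-0.00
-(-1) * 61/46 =61/46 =1.33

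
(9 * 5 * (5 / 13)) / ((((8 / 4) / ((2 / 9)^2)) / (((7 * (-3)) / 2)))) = -175 / 39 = -4.49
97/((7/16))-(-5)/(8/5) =12591/56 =224.84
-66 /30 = -11 /5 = -2.20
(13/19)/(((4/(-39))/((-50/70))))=2535/532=4.77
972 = 972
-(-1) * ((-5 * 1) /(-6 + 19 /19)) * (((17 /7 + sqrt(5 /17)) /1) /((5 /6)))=6 * sqrt(85) /85 + 102 /35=3.57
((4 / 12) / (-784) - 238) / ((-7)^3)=559777 / 806736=0.69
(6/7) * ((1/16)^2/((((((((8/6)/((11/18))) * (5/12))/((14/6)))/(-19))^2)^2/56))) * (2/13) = 4581179456161/28080000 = 163147.42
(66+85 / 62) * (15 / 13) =62655 / 806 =77.74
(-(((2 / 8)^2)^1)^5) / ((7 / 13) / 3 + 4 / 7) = -273 / 214958080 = -0.00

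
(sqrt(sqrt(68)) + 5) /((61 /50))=50 * 17^(1 /4) * sqrt(2) /61 + 250 /61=6.45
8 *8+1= 65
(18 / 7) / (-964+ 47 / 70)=-180 / 67433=-0.00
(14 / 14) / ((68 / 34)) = 1 / 2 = 0.50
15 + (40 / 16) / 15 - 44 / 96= 353 / 24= 14.71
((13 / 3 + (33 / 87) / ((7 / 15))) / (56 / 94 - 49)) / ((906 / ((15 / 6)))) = -73649 / 251048070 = -0.00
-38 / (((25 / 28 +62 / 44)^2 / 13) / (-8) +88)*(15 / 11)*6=-3.54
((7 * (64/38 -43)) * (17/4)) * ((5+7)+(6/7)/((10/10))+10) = -533800/19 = -28094.74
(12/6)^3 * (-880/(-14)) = 3520/7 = 502.86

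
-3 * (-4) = 12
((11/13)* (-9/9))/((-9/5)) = 55/117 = 0.47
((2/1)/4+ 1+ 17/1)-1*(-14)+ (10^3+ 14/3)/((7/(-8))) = -46859/42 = -1115.69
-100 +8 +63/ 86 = -7849/ 86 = -91.27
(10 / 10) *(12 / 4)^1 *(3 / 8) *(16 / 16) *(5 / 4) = 45 / 32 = 1.41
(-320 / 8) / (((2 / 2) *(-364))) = 0.11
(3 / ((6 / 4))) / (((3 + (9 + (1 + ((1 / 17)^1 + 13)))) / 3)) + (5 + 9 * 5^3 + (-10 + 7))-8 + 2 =496705 / 443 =1121.23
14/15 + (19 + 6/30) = 302/15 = 20.13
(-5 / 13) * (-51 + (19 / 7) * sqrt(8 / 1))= 255 / 13 - 190 * sqrt(2) / 91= 16.66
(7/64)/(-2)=-7/128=-0.05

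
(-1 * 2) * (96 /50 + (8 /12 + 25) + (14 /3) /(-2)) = -50.51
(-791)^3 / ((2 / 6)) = -1484741013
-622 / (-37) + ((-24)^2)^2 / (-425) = -12011362 / 15725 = -763.84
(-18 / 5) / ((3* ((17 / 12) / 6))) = -432 / 85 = -5.08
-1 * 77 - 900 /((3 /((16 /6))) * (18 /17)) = -7493 /9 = -832.56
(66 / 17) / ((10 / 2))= 66 / 85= 0.78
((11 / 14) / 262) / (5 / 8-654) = -22 / 4793159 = -0.00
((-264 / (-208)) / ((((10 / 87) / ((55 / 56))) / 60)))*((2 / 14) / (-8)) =-473715 / 40768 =-11.62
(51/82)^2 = 2601/6724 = 0.39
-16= -16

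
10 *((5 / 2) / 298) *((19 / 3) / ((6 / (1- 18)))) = -8075 / 5364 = -1.51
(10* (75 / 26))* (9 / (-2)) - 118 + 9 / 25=-247.45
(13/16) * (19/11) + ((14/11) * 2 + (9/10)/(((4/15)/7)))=4853/176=27.57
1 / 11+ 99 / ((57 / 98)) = 35593 / 209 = 170.30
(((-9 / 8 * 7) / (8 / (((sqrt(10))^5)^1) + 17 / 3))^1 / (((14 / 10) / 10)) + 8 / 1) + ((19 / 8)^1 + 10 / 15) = 50625 * sqrt(10) / 3612428 + 24167105 / 21674568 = 1.16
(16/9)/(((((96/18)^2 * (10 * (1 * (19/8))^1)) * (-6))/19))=-1/120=-0.01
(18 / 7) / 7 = 18 / 49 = 0.37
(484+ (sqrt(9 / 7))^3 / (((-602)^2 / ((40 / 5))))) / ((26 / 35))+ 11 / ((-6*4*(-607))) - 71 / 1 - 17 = 135*sqrt(7) / 8244691+ 106725311 / 189384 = 563.54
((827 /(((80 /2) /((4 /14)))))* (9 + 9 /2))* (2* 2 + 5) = 200961 /280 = 717.72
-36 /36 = -1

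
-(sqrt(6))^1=-sqrt(6)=-2.45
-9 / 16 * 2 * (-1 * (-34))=-153 / 4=-38.25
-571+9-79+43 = -598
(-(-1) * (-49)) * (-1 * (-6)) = -294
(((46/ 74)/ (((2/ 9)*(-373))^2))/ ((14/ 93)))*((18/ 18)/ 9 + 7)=154008/ 36034411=0.00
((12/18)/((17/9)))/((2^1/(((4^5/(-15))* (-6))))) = 6144/85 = 72.28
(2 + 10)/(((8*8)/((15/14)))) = 45/224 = 0.20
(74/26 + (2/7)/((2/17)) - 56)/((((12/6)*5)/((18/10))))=-20772/2275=-9.13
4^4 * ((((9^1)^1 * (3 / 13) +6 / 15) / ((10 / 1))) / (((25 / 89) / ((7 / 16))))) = 802424 / 8125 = 98.76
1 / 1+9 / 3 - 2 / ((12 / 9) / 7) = -13 / 2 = -6.50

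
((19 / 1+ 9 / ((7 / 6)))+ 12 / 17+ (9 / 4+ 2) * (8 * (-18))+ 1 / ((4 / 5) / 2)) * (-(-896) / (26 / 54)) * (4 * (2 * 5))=-9575539200 / 221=-43328231.67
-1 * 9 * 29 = -261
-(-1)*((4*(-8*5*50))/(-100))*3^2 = 720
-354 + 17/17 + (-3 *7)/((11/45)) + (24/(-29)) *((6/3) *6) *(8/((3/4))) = -173804/319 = -544.84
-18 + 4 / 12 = -53 / 3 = -17.67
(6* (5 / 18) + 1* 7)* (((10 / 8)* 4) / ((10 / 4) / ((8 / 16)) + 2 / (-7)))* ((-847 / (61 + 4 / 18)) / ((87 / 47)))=-3293290 / 47937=-68.70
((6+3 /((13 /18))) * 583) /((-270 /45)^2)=6413 /39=164.44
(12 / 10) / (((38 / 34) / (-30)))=-612 / 19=-32.21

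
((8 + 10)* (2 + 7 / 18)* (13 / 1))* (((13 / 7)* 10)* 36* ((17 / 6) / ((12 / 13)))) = 8030035 / 7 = 1147147.86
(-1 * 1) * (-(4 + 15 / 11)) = 5.36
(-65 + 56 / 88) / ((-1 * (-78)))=-0.83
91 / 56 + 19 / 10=141 / 40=3.52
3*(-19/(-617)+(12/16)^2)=17571/9872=1.78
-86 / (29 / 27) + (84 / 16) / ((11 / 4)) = -24933 / 319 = -78.16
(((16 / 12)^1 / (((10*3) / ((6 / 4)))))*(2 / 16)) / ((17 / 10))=0.00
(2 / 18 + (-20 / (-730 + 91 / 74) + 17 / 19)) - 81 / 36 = -44881259 / 36887436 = -1.22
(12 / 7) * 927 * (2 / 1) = 22248 / 7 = 3178.29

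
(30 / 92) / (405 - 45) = 1 / 1104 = 0.00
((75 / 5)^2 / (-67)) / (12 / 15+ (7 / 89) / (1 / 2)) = -33375 / 9514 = -3.51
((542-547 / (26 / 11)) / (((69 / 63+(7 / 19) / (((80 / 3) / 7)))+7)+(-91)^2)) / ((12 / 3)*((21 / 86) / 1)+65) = 0.00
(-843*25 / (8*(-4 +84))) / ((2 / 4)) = -65.86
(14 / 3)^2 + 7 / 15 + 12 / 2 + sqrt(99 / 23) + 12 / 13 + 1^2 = 32.24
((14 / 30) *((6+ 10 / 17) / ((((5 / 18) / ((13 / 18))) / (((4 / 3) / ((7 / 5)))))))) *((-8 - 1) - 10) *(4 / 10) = -221312 / 3825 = -57.86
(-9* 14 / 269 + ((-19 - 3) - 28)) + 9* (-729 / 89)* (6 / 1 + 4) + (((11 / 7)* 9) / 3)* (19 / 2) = -248991949 / 335174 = -742.87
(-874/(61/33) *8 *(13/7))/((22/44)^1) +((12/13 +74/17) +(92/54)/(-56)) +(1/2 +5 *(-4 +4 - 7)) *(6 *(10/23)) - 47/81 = -432171233281/30574908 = -14134.83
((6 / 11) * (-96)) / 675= -64 / 825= -0.08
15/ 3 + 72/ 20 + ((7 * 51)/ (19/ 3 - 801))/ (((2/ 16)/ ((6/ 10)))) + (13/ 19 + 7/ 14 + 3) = 150437/ 14155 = 10.63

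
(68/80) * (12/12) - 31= -603/20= -30.15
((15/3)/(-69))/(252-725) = 0.00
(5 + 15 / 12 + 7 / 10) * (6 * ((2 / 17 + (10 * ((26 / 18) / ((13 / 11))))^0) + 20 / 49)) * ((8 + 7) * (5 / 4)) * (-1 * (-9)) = 71550945 / 6664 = 10736.94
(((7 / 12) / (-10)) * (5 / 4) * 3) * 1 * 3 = -21 / 32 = -0.66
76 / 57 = 1.33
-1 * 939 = -939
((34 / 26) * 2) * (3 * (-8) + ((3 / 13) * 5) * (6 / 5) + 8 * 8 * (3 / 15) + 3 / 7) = -145214 / 5915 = -24.55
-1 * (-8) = 8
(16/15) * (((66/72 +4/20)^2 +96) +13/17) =5998313/57375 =104.55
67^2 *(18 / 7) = 80802 / 7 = 11543.14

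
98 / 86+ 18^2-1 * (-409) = 734.14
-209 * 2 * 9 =-3762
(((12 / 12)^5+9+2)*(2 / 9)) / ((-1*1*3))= -8 / 9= -0.89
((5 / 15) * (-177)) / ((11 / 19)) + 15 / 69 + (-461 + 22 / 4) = -281939 / 506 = -557.19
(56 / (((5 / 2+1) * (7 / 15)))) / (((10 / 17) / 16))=6528 / 7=932.57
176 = 176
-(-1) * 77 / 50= 77 / 50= 1.54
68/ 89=0.76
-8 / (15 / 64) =-512 / 15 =-34.13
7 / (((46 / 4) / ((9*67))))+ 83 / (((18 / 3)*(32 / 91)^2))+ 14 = 69654445 / 141312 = 492.91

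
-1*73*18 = -1314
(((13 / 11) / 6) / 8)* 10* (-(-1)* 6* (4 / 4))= 65 / 44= 1.48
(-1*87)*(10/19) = -870/19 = -45.79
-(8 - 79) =71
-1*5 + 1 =-4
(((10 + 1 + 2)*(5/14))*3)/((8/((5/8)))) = 975/896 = 1.09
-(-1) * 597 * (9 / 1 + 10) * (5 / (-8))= -56715 / 8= -7089.38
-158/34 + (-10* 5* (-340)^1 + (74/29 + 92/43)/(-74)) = 13330476294/784363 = 16995.29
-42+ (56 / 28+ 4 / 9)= -356 / 9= -39.56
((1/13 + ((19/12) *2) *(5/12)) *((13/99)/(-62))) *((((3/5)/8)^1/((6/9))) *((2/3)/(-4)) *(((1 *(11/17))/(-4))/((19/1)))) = -1307/2768394240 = -0.00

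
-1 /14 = -0.07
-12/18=-2/3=-0.67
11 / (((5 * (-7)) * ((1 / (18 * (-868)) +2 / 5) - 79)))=24552 / 6140237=0.00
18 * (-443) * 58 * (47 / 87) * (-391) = 97692132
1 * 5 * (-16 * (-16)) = 1280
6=6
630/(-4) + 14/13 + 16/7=-28053/182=-154.14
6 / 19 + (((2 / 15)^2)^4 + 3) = 161462114239 / 48694921875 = 3.32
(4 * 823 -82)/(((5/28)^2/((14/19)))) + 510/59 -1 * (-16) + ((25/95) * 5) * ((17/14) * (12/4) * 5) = 5824299437/78470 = 74223.26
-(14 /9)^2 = -196 /81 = -2.42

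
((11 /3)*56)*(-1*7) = -4312 /3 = -1437.33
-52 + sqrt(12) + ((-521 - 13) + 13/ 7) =-4089/ 7 + 2*sqrt(3) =-580.68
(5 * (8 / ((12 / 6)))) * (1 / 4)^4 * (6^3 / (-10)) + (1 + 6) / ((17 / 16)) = 1333 / 272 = 4.90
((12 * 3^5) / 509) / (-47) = -2916 / 23923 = -0.12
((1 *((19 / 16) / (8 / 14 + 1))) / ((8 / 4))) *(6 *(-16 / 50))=-0.73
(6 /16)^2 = 9 /64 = 0.14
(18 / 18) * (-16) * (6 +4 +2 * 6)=-352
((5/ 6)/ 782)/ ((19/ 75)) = 125/ 29716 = 0.00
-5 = -5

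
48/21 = 16/7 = 2.29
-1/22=-0.05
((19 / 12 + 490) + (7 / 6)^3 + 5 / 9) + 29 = 112909 / 216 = 522.73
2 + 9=11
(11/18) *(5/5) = 11/18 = 0.61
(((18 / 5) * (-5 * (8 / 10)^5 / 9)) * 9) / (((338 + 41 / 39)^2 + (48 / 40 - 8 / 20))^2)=-0.00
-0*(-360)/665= 0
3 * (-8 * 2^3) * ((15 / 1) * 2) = -5760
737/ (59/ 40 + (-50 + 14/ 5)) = -29480/ 1829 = -16.12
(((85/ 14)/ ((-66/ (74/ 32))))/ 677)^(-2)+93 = 100176356743149/ 9891025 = 10128005.62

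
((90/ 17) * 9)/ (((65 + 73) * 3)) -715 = -279520/ 391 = -714.88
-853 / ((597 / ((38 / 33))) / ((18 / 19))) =-3412 / 2189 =-1.56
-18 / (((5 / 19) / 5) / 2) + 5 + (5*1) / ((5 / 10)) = -669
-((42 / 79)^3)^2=-5489031744 / 243087455521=-0.02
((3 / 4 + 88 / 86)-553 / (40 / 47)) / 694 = -1114563 / 1193680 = -0.93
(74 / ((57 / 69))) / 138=37 / 57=0.65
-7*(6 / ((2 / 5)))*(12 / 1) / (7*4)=-45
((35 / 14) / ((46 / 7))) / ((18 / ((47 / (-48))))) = -1645 / 79488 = -0.02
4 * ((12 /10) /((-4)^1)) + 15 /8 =27 /40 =0.68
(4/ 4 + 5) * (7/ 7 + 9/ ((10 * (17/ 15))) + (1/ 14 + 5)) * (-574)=-401964/ 17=-23644.94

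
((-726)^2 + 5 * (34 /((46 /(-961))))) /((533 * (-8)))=-12041063 /98072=-122.78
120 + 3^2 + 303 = 432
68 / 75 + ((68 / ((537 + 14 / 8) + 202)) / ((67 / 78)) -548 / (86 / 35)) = -142137332246 / 640230225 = -222.01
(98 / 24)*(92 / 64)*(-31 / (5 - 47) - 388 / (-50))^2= 1831258367 / 4320000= 423.90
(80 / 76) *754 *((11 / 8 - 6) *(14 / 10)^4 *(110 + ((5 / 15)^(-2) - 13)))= -3550104194 / 2375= -1494780.71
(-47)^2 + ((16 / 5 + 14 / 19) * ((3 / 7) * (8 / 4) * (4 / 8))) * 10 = 296041 / 133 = 2225.87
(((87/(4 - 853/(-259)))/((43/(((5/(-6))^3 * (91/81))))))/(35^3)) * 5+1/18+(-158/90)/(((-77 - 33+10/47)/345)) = 11548559324/2072506905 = 5.57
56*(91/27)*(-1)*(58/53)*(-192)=18916352/477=39656.92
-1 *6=-6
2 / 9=0.22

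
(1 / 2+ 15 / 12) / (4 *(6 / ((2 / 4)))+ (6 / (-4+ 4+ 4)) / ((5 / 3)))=35 / 978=0.04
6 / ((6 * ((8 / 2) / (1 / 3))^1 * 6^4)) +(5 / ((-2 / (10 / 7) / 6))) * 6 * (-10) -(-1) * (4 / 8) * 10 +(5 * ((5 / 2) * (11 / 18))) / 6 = 140650927 / 108864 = 1291.99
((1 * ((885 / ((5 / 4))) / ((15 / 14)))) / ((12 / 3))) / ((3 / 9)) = 495.60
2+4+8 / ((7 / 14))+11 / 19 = 429 / 19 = 22.58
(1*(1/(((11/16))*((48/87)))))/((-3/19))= -551/33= -16.70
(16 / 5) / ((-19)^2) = 16 / 1805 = 0.01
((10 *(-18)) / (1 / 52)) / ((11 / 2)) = -18720 / 11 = -1701.82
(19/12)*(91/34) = 1729/408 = 4.24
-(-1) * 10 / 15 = 2 / 3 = 0.67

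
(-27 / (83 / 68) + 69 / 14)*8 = -137.54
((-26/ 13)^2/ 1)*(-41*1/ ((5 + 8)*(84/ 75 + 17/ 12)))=-49200/ 9893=-4.97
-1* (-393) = 393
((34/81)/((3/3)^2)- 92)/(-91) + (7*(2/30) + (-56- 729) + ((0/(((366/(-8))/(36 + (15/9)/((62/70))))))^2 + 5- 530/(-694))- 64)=-10765045282/12788685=-841.76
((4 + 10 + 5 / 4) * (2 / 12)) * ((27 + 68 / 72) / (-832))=-30683 / 359424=-0.09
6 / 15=2 / 5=0.40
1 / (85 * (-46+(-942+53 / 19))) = -19 / 1591115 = -0.00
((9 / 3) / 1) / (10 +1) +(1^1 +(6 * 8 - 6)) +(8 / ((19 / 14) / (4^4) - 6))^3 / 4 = 4655952364912268 / 109093470850375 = 42.68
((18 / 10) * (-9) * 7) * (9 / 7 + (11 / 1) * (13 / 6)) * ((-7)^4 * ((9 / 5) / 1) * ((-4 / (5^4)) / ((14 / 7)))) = 123106473 / 3125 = 39394.07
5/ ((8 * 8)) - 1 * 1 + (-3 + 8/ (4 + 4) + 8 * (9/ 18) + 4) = 325/ 64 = 5.08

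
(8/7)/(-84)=-2/147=-0.01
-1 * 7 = -7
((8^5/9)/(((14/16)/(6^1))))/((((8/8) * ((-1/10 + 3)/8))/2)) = 83886080/609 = 137743.97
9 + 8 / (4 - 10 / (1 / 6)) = 62 / 7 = 8.86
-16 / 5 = -3.20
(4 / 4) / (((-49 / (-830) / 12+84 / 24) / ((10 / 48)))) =2075 / 34909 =0.06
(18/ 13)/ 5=18/ 65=0.28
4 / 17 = 0.24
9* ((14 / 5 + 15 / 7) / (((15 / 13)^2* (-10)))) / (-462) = 29237 / 4042500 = 0.01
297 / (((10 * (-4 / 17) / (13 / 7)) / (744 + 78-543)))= -65402.58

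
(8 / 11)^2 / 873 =64 / 105633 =0.00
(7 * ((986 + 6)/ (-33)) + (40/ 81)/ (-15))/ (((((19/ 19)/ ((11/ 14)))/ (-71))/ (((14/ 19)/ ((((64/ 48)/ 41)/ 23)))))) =495586106/ 81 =6118346.99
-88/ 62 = -44/ 31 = -1.42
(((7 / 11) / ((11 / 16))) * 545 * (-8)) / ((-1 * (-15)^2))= 97664 / 5445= 17.94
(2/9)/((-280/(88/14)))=-11/2205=-0.00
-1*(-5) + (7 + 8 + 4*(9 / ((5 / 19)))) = 784 / 5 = 156.80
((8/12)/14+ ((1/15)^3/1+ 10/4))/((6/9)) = 120389/31500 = 3.82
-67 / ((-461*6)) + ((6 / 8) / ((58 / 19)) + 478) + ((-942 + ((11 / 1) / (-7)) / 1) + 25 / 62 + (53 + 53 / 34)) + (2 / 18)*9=-484509659477 / 1183637784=-409.34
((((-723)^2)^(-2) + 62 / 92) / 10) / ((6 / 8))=0.09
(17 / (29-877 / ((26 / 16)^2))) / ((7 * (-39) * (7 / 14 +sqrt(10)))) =-34 / 3227301 +68 * sqrt(10) / 3227301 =0.00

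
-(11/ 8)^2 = -121/ 64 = -1.89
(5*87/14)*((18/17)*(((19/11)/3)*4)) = 99180/1309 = 75.77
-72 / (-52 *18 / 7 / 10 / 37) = 2590 / 13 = 199.23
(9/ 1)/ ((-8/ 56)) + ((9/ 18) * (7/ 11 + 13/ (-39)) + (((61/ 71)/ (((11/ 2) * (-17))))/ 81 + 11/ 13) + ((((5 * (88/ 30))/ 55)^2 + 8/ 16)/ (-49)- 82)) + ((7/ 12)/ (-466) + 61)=-2650139495997041/ 31923486995400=-83.02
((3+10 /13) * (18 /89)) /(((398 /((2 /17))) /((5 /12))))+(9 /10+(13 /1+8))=428599182 /19570655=21.90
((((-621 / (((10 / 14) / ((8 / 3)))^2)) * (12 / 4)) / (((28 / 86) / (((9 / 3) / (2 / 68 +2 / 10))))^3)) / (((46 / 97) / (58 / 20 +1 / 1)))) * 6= -83018353868.79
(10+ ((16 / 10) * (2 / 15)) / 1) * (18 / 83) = 2.21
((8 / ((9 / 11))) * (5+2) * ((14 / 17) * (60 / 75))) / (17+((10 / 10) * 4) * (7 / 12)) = 17248 / 7395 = 2.33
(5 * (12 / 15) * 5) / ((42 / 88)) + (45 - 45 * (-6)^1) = 7495 / 21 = 356.90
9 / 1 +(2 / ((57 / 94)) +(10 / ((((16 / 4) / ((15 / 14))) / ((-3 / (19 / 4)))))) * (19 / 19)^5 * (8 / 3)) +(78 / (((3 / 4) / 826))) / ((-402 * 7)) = -607919 / 26733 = -22.74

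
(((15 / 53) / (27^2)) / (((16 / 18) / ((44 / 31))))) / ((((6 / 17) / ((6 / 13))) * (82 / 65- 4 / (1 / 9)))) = -4675 / 200334276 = -0.00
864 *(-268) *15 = -3473280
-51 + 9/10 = -501/10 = -50.10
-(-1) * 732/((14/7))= 366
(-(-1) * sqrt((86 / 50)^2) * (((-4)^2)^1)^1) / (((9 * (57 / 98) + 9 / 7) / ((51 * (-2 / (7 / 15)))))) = -327488 / 355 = -922.50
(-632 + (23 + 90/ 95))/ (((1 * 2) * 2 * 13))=-11553/ 988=-11.69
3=3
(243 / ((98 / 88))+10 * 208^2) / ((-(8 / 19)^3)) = -36369936667 / 6272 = -5798778.17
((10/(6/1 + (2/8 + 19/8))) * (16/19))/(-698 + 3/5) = -6400/4571457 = -0.00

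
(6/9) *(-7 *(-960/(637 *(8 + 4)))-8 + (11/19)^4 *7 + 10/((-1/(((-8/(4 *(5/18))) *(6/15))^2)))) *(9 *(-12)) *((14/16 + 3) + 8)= 1191118599207/15604225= 76333.08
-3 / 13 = -0.23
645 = 645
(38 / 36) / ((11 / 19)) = 361 / 198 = 1.82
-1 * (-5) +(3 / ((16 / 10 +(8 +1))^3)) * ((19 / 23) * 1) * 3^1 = 17142230 / 3424171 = 5.01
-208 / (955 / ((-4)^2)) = -3328 / 955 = -3.48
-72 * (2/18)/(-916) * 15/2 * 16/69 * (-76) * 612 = -3720960/5267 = -706.47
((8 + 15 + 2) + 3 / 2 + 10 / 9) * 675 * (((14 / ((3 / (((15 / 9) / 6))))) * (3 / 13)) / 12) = 434875 / 936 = 464.61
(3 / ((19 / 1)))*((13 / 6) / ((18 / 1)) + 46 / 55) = 5683 / 37620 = 0.15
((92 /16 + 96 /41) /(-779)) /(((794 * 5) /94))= -62369 /253595660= -0.00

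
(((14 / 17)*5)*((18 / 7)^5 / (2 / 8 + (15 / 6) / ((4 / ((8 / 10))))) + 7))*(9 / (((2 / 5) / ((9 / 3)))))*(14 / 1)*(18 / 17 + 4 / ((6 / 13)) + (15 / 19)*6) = 339391295100 / 38437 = 8829807.09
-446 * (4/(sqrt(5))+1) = -1784 * sqrt(5)/5 - 446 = -1243.83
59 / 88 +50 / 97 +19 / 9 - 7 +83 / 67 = -12683567 / 5147208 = -2.46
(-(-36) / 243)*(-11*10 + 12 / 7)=-3032 / 189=-16.04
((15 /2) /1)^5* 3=2278125 /32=71191.41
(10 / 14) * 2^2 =20 / 7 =2.86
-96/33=-32/11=-2.91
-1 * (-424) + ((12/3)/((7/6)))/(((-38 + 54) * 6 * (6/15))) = 23749/56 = 424.09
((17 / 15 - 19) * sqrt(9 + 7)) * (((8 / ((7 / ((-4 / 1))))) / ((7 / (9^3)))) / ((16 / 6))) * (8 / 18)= 1389312 / 245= 5670.66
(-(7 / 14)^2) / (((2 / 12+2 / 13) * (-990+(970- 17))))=39 / 1850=0.02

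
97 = 97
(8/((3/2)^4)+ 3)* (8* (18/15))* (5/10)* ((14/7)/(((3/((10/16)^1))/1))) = 742/81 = 9.16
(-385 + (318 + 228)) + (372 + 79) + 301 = 913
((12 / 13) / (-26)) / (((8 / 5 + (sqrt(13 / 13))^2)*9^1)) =-10 / 6591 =-0.00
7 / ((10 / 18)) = 63 / 5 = 12.60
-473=-473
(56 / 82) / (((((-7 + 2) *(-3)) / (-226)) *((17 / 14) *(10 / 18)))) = -265776 / 17425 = -15.25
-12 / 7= -1.71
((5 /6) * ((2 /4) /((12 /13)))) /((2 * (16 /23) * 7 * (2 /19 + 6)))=28405 /3741696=0.01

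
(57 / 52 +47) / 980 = 2501 / 50960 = 0.05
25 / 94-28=-2607 / 94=-27.73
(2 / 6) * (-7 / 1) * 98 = -686 / 3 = -228.67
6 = 6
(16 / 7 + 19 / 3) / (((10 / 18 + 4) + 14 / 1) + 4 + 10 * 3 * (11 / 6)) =543 / 4886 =0.11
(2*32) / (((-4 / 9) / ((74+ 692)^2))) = -84492864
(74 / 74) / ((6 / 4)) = 2 / 3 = 0.67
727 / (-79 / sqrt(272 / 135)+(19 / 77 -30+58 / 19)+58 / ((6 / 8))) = -168053212404 * sqrt(255) / 35409440593 -2441398244208 / 35409440593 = -144.74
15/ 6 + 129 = 263/ 2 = 131.50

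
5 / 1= 5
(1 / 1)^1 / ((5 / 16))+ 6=46 / 5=9.20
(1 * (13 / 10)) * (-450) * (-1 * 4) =2340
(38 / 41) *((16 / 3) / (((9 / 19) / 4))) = 46208 / 1107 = 41.74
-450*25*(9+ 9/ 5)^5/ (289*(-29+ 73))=-129993.24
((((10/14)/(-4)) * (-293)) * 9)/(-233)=-2.02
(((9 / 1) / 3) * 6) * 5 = 90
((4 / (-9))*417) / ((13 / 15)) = -2780 / 13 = -213.85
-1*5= -5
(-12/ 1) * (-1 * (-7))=-84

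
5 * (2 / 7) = 10 / 7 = 1.43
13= 13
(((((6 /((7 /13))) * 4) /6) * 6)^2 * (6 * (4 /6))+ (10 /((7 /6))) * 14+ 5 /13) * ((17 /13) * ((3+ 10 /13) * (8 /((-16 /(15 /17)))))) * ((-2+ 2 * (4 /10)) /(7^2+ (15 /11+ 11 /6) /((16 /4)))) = 12209249448 /28883959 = 422.70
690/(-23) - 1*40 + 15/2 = -125/2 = -62.50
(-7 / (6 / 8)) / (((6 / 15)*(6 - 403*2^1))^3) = 7 / 24576000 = 0.00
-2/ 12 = -1/ 6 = -0.17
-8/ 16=-1/ 2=-0.50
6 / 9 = 2 / 3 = 0.67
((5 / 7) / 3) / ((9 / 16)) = 80 / 189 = 0.42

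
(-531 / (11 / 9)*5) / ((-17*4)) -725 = -518405 / 748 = -693.05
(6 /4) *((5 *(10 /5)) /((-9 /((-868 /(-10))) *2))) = -217 /3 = -72.33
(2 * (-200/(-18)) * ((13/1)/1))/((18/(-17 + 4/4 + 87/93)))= -607100/2511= -241.78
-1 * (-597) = 597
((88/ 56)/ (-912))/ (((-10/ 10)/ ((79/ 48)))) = 869/ 306432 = 0.00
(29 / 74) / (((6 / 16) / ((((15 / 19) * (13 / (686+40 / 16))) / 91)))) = 1160 / 6776217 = 0.00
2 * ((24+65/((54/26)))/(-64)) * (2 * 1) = -1493/432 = -3.46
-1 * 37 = -37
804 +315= 1119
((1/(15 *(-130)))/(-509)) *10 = 1/99255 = 0.00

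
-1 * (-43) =43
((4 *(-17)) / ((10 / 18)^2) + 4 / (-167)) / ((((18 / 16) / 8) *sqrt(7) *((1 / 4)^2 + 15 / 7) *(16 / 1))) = -58875904 *sqrt(7) / 9281025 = -16.78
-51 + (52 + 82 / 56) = 69 / 28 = 2.46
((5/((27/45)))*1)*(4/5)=20/3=6.67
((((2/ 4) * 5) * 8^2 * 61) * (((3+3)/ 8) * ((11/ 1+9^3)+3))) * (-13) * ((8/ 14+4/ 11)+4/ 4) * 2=-21069756240/ 77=-273633197.92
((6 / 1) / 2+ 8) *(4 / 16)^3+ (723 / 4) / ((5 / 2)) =23191 / 320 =72.47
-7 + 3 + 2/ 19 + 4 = 2/ 19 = 0.11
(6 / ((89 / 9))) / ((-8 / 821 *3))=-7389 / 356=-20.76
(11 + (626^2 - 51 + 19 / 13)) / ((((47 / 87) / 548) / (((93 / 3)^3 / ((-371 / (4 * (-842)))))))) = 24367236701163413856 / 226681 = 107495717334771.83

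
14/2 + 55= 62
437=437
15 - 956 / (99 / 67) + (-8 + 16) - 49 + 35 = -63161 / 99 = -637.99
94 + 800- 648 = 246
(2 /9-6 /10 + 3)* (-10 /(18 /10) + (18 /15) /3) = -27376 /2025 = -13.52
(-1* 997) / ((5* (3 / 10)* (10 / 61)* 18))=-60817 / 270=-225.25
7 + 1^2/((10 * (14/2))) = 491/70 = 7.01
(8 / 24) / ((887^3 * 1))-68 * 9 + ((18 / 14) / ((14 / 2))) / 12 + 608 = -1635095593133 / 410344092564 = -3.98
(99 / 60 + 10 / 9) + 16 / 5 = 1073 / 180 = 5.96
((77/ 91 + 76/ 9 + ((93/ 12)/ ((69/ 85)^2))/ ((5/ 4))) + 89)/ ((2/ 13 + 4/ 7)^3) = 11709044165/ 41477832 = 282.30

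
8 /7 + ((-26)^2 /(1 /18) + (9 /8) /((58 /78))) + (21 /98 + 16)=19791477 /1624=12186.87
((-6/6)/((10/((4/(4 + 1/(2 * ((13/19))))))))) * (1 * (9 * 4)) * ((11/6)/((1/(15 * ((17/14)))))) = -29172/287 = -101.64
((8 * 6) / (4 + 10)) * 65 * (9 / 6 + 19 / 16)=8385 / 14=598.93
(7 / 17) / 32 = 7 / 544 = 0.01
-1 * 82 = -82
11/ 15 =0.73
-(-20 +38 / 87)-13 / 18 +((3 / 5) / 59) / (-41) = 118952759 / 6313590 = 18.84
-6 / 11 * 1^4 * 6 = -36 / 11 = -3.27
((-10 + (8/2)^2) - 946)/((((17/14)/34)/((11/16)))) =-18095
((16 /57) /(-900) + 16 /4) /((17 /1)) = 51296 /218025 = 0.24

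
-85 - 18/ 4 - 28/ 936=-10475/ 117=-89.53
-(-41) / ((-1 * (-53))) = 41 / 53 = 0.77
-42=-42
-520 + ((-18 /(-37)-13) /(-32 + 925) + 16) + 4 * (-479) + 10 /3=-2416.68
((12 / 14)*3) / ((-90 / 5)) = -1 / 7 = -0.14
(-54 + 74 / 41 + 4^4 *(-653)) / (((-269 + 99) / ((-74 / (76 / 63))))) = -3995350317 / 66215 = -60339.05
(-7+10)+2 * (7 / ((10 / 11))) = 92 / 5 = 18.40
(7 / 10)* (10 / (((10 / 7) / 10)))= 49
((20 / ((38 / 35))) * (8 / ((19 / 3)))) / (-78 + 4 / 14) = -3675 / 12274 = -0.30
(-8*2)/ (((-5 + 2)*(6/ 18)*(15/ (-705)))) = -752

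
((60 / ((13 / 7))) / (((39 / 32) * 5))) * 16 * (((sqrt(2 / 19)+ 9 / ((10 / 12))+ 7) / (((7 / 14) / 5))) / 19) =143360 * sqrt(38) / 61009+ 2551808 / 3211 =809.19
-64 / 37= -1.73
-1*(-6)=6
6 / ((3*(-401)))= -2 / 401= -0.00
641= 641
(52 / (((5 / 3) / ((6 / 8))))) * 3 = 70.20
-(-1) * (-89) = -89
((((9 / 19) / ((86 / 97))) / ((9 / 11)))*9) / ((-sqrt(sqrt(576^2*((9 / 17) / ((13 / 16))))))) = -1067*221^(1 / 4)*sqrt(3) / 26144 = -0.27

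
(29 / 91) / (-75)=-29 / 6825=-0.00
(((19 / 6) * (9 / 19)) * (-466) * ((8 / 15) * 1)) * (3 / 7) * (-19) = 106248 / 35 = 3035.66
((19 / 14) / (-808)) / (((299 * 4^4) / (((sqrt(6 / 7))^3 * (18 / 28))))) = -513 * sqrt(42) / 296991944704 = -0.00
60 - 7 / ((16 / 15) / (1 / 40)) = 7659 / 128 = 59.84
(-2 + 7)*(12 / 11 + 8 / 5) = 148 / 11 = 13.45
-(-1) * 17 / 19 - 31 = -572 / 19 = -30.11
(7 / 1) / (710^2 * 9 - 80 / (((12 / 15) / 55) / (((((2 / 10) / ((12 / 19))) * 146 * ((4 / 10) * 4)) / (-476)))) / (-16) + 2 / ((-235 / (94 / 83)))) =4148340 / 2688626014013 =0.00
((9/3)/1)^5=243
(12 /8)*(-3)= -9 /2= -4.50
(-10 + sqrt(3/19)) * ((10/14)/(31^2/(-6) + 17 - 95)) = 300/10003 - 30 * sqrt(57)/190057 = 0.03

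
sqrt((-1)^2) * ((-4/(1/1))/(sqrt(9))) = -4/3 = -1.33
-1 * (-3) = 3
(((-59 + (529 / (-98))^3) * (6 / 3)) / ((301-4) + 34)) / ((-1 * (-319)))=-203566217 / 49689761044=-0.00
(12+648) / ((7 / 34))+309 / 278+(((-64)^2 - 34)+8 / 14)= 14146247 / 1946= 7269.40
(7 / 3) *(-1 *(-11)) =77 / 3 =25.67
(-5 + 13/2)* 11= 33/2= 16.50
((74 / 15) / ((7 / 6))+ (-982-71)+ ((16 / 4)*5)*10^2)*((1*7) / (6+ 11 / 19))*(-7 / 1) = -4427969 / 625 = -7084.75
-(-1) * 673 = 673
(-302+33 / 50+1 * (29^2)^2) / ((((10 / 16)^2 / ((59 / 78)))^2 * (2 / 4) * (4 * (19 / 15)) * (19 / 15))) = 31500751314688 / 38130625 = 826127.33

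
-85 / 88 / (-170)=1 / 176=0.01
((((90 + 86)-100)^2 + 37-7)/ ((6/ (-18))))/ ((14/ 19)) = -23638.71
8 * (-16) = -128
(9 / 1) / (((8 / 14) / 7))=441 / 4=110.25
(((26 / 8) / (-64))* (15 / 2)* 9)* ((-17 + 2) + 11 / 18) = 50505 / 1024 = 49.32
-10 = -10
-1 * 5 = -5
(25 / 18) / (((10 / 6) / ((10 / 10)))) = 5 / 6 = 0.83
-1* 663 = -663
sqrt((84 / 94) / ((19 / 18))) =6 * sqrt(18753) / 893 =0.92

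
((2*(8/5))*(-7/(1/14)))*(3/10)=-2352/25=-94.08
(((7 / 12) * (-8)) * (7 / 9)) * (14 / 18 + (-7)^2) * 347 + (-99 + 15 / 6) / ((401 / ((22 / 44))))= -24436486451 / 389772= -62694.31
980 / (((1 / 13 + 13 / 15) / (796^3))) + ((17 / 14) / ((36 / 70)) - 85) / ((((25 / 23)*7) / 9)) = 48191438995807 / 92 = 523819989084.86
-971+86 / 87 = -84391 / 87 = -970.01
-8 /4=-2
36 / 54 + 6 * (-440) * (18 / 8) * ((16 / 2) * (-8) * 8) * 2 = 18247682 / 3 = 6082560.67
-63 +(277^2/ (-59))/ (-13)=28408/ 767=37.04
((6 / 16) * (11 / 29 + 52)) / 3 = 1519 / 232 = 6.55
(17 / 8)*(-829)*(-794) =5594921 / 4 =1398730.25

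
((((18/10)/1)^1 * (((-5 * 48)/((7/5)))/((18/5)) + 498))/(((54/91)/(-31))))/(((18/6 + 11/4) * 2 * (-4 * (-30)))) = -1905787/62100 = -30.69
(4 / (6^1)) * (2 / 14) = 2 / 21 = 0.10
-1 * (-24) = 24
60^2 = 3600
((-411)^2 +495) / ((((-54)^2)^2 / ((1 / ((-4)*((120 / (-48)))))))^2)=2353 / 100419390748800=0.00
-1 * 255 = -255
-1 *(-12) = 12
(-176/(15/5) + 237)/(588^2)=535/1037232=0.00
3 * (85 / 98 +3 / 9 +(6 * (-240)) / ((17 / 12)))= -5074319 / 1666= -3045.81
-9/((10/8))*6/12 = -18/5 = -3.60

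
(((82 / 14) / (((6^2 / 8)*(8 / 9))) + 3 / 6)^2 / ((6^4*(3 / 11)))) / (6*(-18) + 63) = -6655 / 27433728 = -0.00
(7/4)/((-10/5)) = -7/8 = -0.88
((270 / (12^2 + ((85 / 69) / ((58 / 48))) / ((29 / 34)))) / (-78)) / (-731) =870435 / 26689289536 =0.00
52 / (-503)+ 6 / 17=2134 / 8551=0.25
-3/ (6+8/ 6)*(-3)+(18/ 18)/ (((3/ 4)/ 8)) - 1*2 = 653/ 66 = 9.89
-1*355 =-355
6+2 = 8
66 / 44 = 3 / 2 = 1.50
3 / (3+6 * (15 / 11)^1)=11 / 41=0.27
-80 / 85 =-16 / 17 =-0.94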